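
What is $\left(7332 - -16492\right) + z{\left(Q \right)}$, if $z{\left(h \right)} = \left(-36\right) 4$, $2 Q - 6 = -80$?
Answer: $23680$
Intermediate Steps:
$Q = -37$ ($Q = 3 + \frac{1}{2} \left(-80\right) = 3 - 40 = -37$)
$z{\left(h \right)} = -144$
$\left(7332 - -16492\right) + z{\left(Q \right)} = \left(7332 - -16492\right) - 144 = \left(7332 + 16492\right) - 144 = 23824 - 144 = 23680$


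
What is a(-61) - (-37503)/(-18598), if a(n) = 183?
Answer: 3365931/18598 ≈ 180.98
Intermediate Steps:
a(-61) - (-37503)/(-18598) = 183 - (-37503)/(-18598) = 183 - (-37503)*(-1)/18598 = 183 - 1*37503/18598 = 183 - 37503/18598 = 3365931/18598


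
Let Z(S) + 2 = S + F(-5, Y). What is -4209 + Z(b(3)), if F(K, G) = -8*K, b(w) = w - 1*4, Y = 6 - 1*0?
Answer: -4172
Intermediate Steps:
Y = 6 (Y = 6 + 0 = 6)
b(w) = -4 + w (b(w) = w - 4 = -4 + w)
Z(S) = 38 + S (Z(S) = -2 + (S - 8*(-5)) = -2 + (S + 40) = -2 + (40 + S) = 38 + S)
-4209 + Z(b(3)) = -4209 + (38 + (-4 + 3)) = -4209 + (38 - 1) = -4209 + 37 = -4172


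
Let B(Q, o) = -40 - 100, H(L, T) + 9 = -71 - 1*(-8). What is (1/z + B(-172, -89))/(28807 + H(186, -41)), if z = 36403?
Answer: -5096419/1046040205 ≈ -0.0048721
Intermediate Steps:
H(L, T) = -72 (H(L, T) = -9 + (-71 - 1*(-8)) = -9 + (-71 + 8) = -9 - 63 = -72)
B(Q, o) = -140
(1/z + B(-172, -89))/(28807 + H(186, -41)) = (1/36403 - 140)/(28807 - 72) = (1/36403 - 140)/28735 = -5096419/36403*1/28735 = -5096419/1046040205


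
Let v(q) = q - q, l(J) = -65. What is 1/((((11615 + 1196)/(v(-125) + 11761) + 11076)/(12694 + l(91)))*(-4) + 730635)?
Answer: 148529669/108520453599227 ≈ 1.3687e-6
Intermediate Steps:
v(q) = 0
1/((((11615 + 1196)/(v(-125) + 11761) + 11076)/(12694 + l(91)))*(-4) + 730635) = 1/((((11615 + 1196)/(0 + 11761) + 11076)/(12694 - 65))*(-4) + 730635) = 1/(((12811/11761 + 11076)/12629)*(-4) + 730635) = 1/(((12811*(1/11761) + 11076)*(1/12629))*(-4) + 730635) = 1/(((12811/11761 + 11076)*(1/12629))*(-4) + 730635) = 1/(((130277647/11761)*(1/12629))*(-4) + 730635) = 1/((130277647/148529669)*(-4) + 730635) = 1/(-521110588/148529669 + 730635) = 1/(108520453599227/148529669) = 148529669/108520453599227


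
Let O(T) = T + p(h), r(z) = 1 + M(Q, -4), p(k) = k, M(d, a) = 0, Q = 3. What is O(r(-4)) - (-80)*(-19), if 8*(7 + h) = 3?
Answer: -12205/8 ≈ -1525.6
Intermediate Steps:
h = -53/8 (h = -7 + (⅛)*3 = -7 + 3/8 = -53/8 ≈ -6.6250)
r(z) = 1 (r(z) = 1 + 0 = 1)
O(T) = -53/8 + T (O(T) = T - 53/8 = -53/8 + T)
O(r(-4)) - (-80)*(-19) = (-53/8 + 1) - (-80)*(-19) = -45/8 - 1*1520 = -45/8 - 1520 = -12205/8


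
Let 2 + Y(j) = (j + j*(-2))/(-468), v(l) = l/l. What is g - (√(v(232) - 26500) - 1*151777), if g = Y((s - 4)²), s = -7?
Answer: 71030821/468 - 11*I*√219 ≈ 1.5178e+5 - 162.79*I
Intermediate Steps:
v(l) = 1
Y(j) = -2 + j/468 (Y(j) = -2 + (j + j*(-2))/(-468) = -2 + (j - 2*j)*(-1/468) = -2 - j*(-1/468) = -2 + j/468)
g = -815/468 (g = -2 + (-7 - 4)²/468 = -2 + (1/468)*(-11)² = -2 + (1/468)*121 = -2 + 121/468 = -815/468 ≈ -1.7415)
g - (√(v(232) - 26500) - 1*151777) = -815/468 - (√(1 - 26500) - 1*151777) = -815/468 - (√(-26499) - 151777) = -815/468 - (11*I*√219 - 151777) = -815/468 - (-151777 + 11*I*√219) = -815/468 + (151777 - 11*I*√219) = 71030821/468 - 11*I*√219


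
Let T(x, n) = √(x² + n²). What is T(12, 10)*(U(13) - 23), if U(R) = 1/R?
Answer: -596*√61/13 ≈ -358.07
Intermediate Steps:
T(x, n) = √(n² + x²)
T(12, 10)*(U(13) - 23) = √(10² + 12²)*(1/13 - 23) = √(100 + 144)*(1/13 - 23) = √244*(-298/13) = (2*√61)*(-298/13) = -596*√61/13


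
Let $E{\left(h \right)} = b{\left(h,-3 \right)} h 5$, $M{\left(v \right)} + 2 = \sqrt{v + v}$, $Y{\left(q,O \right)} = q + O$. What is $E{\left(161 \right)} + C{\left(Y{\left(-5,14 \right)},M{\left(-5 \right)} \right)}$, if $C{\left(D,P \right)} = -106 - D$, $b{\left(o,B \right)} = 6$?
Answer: $4715$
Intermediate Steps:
$Y{\left(q,O \right)} = O + q$
$M{\left(v \right)} = -2 + \sqrt{2} \sqrt{v}$ ($M{\left(v \right)} = -2 + \sqrt{v + v} = -2 + \sqrt{2 v} = -2 + \sqrt{2} \sqrt{v}$)
$E{\left(h \right)} = 30 h$ ($E{\left(h \right)} = 6 h 5 = 30 h$)
$E{\left(161 \right)} + C{\left(Y{\left(-5,14 \right)},M{\left(-5 \right)} \right)} = 30 \cdot 161 - 115 = 4830 - 115 = 4715$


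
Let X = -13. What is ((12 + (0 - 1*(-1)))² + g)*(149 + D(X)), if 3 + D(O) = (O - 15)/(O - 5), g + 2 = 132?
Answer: 397072/9 ≈ 44119.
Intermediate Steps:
g = 130 (g = -2 + 132 = 130)
D(O) = -3 + (-15 + O)/(-5 + O) (D(O) = -3 + (O - 15)/(O - 5) = -3 + (-15 + O)/(-5 + O))
((12 + (0 - 1*(-1)))² + g)*(149 + D(X)) = ((12 + (0 - 1*(-1)))² + 130)*(149 - 2*(-13)/(-5 - 13)) = ((12 + (0 + 1))² + 130)*(149 - 2*(-13)/(-18)) = ((12 + 1)² + 130)*(149 - 2*(-13)*(-1/18)) = (13² + 130)*(149 - 13/9) = (169 + 130)*(1328/9) = 299*(1328/9) = 397072/9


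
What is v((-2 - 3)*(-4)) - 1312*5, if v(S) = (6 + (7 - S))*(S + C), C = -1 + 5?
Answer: -6728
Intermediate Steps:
C = 4
v(S) = (4 + S)*(13 - S) (v(S) = (6 + (7 - S))*(S + 4) = (13 - S)*(4 + S) = (4 + S)*(13 - S))
v((-2 - 3)*(-4)) - 1312*5 = (52 - ((-2 - 3)*(-4))² + 9*((-2 - 3)*(-4))) - 1312*5 = (52 - (-5*(-4))² + 9*(-5*(-4))) - 82*80 = (52 - 1*20² + 9*20) - 6560 = (52 - 1*400 + 180) - 6560 = (52 - 400 + 180) - 6560 = -168 - 6560 = -6728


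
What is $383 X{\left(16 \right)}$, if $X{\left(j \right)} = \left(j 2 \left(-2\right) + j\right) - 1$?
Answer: $-18767$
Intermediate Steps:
$X{\left(j \right)} = -1 - 3 j$ ($X{\left(j \right)} = \left(2 j \left(-2\right) + j\right) - 1 = \left(- 4 j + j\right) - 1 = - 3 j - 1 = -1 - 3 j$)
$383 X{\left(16 \right)} = 383 \left(-1 - 48\right) = 383 \left(-49\right) = -18767$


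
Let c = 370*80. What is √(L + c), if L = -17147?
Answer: √12453 ≈ 111.59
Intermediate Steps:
c = 29600
√(L + c) = √(-17147 + 29600) = √12453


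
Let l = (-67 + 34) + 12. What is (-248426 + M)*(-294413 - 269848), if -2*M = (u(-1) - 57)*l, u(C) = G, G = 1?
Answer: 140508888654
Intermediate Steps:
u(C) = 1
l = -21 (l = -33 + 12 = -21)
M = -588 (M = -(1 - 57)*(-21)/2 = -(-28)*(-21) = -1/2*1176 = -588)
(-248426 + M)*(-294413 - 269848) = (-248426 - 588)*(-294413 - 269848) = -249014*(-564261) = 140508888654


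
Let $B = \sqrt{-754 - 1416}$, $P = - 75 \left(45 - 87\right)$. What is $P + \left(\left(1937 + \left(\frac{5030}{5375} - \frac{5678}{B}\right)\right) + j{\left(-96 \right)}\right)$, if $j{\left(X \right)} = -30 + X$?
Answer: $\frac{5334081}{1075} + \frac{2839 i \sqrt{2170}}{1085} \approx 4961.9 + 121.89 i$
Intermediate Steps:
$P = 3150$ ($P = \left(-75\right) \left(-42\right) = 3150$)
$B = i \sqrt{2170}$ ($B = \sqrt{-2170} = i \sqrt{2170} \approx 46.583 i$)
$P + \left(\left(1937 + \left(\frac{5030}{5375} - \frac{5678}{B}\right)\right) + j{\left(-96 \right)}\right) = 3150 + \left(\left(1937 + \left(\frac{5030}{5375} - \frac{5678}{i \sqrt{2170}}\right)\right) - 126\right) = 3150 + \left(\left(1937 + \left(5030 \cdot \frac{1}{5375} - 5678 \left(- \frac{i \sqrt{2170}}{2170}\right)\right)\right) - 126\right) = 3150 + \left(\left(1937 + \left(\frac{1006}{1075} + \frac{2839 i \sqrt{2170}}{1085}\right)\right) - 126\right) = 3150 + \left(\left(\frac{2083281}{1075} + \frac{2839 i \sqrt{2170}}{1085}\right) - 126\right) = 3150 + \left(\frac{1947831}{1075} + \frac{2839 i \sqrt{2170}}{1085}\right) = \frac{5334081}{1075} + \frac{2839 i \sqrt{2170}}{1085}$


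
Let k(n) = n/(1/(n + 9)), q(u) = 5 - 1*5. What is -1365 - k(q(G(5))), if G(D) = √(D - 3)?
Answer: -1365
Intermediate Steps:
G(D) = √(-3 + D)
q(u) = 0 (q(u) = 5 - 5 = 0)
k(n) = n*(9 + n) (k(n) = n/(1/(9 + n)) = n*(9 + n))
-1365 - k(q(G(5))) = -1365 - 0*(9 + 0) = -1365 - 0*9 = -1365 - 1*0 = -1365 + 0 = -1365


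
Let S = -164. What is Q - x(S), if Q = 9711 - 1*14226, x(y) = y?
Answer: -4351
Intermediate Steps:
Q = -4515 (Q = 9711 - 14226 = -4515)
Q - x(S) = -4515 - 1*(-164) = -4515 + 164 = -4351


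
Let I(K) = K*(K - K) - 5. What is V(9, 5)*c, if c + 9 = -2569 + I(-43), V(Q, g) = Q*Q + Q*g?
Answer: -325458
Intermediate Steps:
V(Q, g) = Q**2 + Q*g
I(K) = -5 (I(K) = K*0 - 5 = 0 - 5 = -5)
c = -2583 (c = -9 + (-2569 - 5) = -9 - 2574 = -2583)
V(9, 5)*c = (9*(9 + 5))*(-2583) = (9*14)*(-2583) = 126*(-2583) = -325458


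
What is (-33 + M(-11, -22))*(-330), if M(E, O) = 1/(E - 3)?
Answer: 76395/7 ≈ 10914.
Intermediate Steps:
M(E, O) = 1/(-3 + E)
(-33 + M(-11, -22))*(-330) = (-33 + 1/(-3 - 11))*(-330) = (-33 + 1/(-14))*(-330) = (-33 - 1/14)*(-330) = -463/14*(-330) = 76395/7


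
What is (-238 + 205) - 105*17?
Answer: -1818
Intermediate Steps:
(-238 + 205) - 105*17 = -33 - 1785 = -1818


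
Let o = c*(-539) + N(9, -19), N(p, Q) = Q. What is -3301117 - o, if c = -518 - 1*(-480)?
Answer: -3321580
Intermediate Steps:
c = -38 (c = -518 + 480 = -38)
o = 20463 (o = -38*(-539) - 19 = 20482 - 19 = 20463)
-3301117 - o = -3301117 - 1*20463 = -3301117 - 20463 = -3321580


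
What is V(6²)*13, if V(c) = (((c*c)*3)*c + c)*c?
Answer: 65521872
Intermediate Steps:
V(c) = c*(c + 3*c³) (V(c) = ((c²*3)*c + c)*c = ((3*c²)*c + c)*c = (3*c³ + c)*c = (c + 3*c³)*c = c*(c + 3*c³))
V(6²)*13 = ((6²)² + 3*(6²)⁴)*13 = (36² + 3*36⁴)*13 = (1296 + 3*1679616)*13 = (1296 + 5038848)*13 = 5040144*13 = 65521872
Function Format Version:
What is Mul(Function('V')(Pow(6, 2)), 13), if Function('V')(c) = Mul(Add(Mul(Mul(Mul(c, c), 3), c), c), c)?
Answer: 65521872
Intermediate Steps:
Function('V')(c) = Mul(c, Add(c, Mul(3, Pow(c, 3)))) (Function('V')(c) = Mul(Add(Mul(Mul(Pow(c, 2), 3), c), c), c) = Mul(Add(Mul(Mul(3, Pow(c, 2)), c), c), c) = Mul(Add(Mul(3, Pow(c, 3)), c), c) = Mul(Add(c, Mul(3, Pow(c, 3))), c) = Mul(c, Add(c, Mul(3, Pow(c, 3)))))
Mul(Function('V')(Pow(6, 2)), 13) = Mul(Add(Pow(Pow(6, 2), 2), Mul(3, Pow(Pow(6, 2), 4))), 13) = Mul(Add(Pow(36, 2), Mul(3, Pow(36, 4))), 13) = Mul(Add(1296, Mul(3, 1679616)), 13) = Mul(Add(1296, 5038848), 13) = Mul(5040144, 13) = 65521872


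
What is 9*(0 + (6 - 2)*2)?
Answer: 72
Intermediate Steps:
9*(0 + (6 - 2)*2) = 9*(0 + 4*2) = 9*(0 + 8) = 9*8 = 72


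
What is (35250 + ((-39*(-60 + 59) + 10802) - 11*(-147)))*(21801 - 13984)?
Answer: 372933436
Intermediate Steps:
(35250 + ((-39*(-60 + 59) + 10802) - 11*(-147)))*(21801 - 13984) = (35250 + ((-39*(-1) + 10802) + 1617))*7817 = (35250 + ((39 + 10802) + 1617))*7817 = (35250 + (10841 + 1617))*7817 = (35250 + 12458)*7817 = 47708*7817 = 372933436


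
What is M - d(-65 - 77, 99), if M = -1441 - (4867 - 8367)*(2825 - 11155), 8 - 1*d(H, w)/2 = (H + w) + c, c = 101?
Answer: -29156341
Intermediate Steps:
d(H, w) = -186 - 2*H - 2*w (d(H, w) = 16 - 2*((H + w) + 101) = 16 - 2*(101 + H + w) = 16 + (-202 - 2*H - 2*w) = -186 - 2*H - 2*w)
M = -29156441 (M = -1441 - (-3500)*(-8330) = -1441 - 1*29155000 = -1441 - 29155000 = -29156441)
M - d(-65 - 77, 99) = -29156441 - (-186 - 2*(-65 - 77) - 2*99) = -29156441 - (-186 - 2*(-142) - 198) = -29156441 - (-186 + 284 - 198) = -29156441 - 1*(-100) = -29156441 + 100 = -29156341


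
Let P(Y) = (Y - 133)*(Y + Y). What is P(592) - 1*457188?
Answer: 86268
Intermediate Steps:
P(Y) = 2*Y*(-133 + Y) (P(Y) = (-133 + Y)*(2*Y) = 2*Y*(-133 + Y))
P(592) - 1*457188 = 2*592*(-133 + 592) - 1*457188 = 2*592*459 - 457188 = 543456 - 457188 = 86268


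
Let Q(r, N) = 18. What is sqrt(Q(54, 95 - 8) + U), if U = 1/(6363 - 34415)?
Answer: sqrt(3541109155)/14026 ≈ 4.2426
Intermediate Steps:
U = -1/28052 (U = 1/(-28052) = -1/28052 ≈ -3.5648e-5)
sqrt(Q(54, 95 - 8) + U) = sqrt(18 - 1/28052) = sqrt(504935/28052) = sqrt(3541109155)/14026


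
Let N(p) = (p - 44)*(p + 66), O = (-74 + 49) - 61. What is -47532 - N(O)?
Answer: -50132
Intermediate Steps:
O = -86 (O = -25 - 61 = -86)
N(p) = (-44 + p)*(66 + p)
-47532 - N(O) = -47532 - (-2904 + (-86)² + 22*(-86)) = -47532 - (-2904 + 7396 - 1892) = -47532 - 1*2600 = -47532 - 2600 = -50132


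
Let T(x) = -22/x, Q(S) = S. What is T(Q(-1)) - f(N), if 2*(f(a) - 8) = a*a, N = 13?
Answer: -141/2 ≈ -70.500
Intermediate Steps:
f(a) = 8 + a²/2 (f(a) = 8 + (a*a)/2 = 8 + a²/2)
T(Q(-1)) - f(N) = -22/(-1) - (8 + (½)*13²) = -22*(-1) - (8 + (½)*169) = 22 - (8 + 169/2) = 22 - 1*185/2 = 22 - 185/2 = -141/2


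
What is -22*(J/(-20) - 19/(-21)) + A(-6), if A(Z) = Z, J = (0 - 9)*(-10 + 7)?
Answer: 797/210 ≈ 3.7952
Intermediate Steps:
J = 27 (J = -9*(-3) = 27)
-22*(J/(-20) - 19/(-21)) + A(-6) = -22*(27/(-20) - 19/(-21)) - 6 = -22*(27*(-1/20) - 19*(-1/21)) - 6 = -22*(-27/20 + 19/21) - 6 = -22*(-187/420) - 6 = 2057/210 - 6 = 797/210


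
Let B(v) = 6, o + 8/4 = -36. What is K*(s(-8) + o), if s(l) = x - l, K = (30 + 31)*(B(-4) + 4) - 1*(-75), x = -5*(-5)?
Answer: -3425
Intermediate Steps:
o = -38 (o = -2 - 36 = -38)
x = 25
K = 685 (K = (30 + 31)*(6 + 4) - 1*(-75) = 61*10 + 75 = 610 + 75 = 685)
s(l) = 25 - l
K*(s(-8) + o) = 685*((25 - 1*(-8)) - 38) = 685*((25 + 8) - 38) = 685*(33 - 38) = 685*(-5) = -3425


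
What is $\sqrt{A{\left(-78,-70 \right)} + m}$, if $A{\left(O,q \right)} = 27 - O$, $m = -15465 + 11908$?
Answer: $2 i \sqrt{863} \approx 58.754 i$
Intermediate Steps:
$m = -3557$
$\sqrt{A{\left(-78,-70 \right)} + m} = \sqrt{\left(27 - -78\right) - 3557} = \sqrt{\left(27 + 78\right) - 3557} = \sqrt{105 - 3557} = \sqrt{-3452} = 2 i \sqrt{863}$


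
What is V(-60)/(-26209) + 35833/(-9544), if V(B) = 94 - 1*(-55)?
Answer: -940569153/250138696 ≈ -3.7602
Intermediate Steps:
V(B) = 149 (V(B) = 94 + 55 = 149)
V(-60)/(-26209) + 35833/(-9544) = 149/(-26209) + 35833/(-9544) = 149*(-1/26209) + 35833*(-1/9544) = -149/26209 - 35833/9544 = -940569153/250138696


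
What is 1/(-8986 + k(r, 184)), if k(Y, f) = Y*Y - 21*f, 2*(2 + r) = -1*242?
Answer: 1/2279 ≈ 0.00043879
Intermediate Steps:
r = -123 (r = -2 + (-1*242)/2 = -2 + (½)*(-242) = -2 - 121 = -123)
k(Y, f) = Y² - 21*f
1/(-8986 + k(r, 184)) = 1/(-8986 + ((-123)² - 21*184)) = 1/(-8986 + (15129 - 3864)) = 1/(-8986 + 11265) = 1/2279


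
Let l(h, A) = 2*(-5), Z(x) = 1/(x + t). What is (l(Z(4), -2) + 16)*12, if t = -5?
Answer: 72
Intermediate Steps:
Z(x) = 1/(-5 + x) (Z(x) = 1/(x - 5) = 1/(-5 + x))
l(h, A) = -10
(l(Z(4), -2) + 16)*12 = (-10 + 16)*12 = 6*12 = 72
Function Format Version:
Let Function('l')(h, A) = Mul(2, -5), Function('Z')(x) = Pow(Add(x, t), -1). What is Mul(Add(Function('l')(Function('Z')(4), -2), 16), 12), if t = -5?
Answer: 72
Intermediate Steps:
Function('Z')(x) = Pow(Add(-5, x), -1) (Function('Z')(x) = Pow(Add(x, -5), -1) = Pow(Add(-5, x), -1))
Function('l')(h, A) = -10
Mul(Add(Function('l')(Function('Z')(4), -2), 16), 12) = Mul(Add(-10, 16), 12) = Mul(6, 12) = 72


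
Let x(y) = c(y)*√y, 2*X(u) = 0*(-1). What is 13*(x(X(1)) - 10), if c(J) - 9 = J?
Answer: -130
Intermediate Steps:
X(u) = 0 (X(u) = (0*(-1))/2 = (½)*0 = 0)
c(J) = 9 + J
x(y) = √y*(9 + y) (x(y) = (9 + y)*√y = √y*(9 + y))
13*(x(X(1)) - 10) = 13*(√0*(9 + 0) - 10) = 13*(0*9 - 10) = 13*(0 - 10) = 13*(-10) = -130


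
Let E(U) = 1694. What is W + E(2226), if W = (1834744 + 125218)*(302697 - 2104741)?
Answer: -3531937760634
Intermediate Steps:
W = -3531937762328 (W = 1959962*(-1802044) = -3531937762328)
W + E(2226) = -3531937762328 + 1694 = -3531937760634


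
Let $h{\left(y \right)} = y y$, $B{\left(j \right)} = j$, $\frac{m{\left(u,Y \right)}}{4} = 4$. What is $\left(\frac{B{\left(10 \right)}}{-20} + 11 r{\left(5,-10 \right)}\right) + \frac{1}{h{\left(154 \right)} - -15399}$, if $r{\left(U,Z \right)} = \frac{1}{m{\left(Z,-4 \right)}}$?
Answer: $\frac{117361}{625840} \approx 0.18753$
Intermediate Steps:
$m{\left(u,Y \right)} = 16$ ($m{\left(u,Y \right)} = 4 \cdot 4 = 16$)
$h{\left(y \right)} = y^{2}$
$r{\left(U,Z \right)} = \frac{1}{16}$
$\left(\frac{B{\left(10 \right)}}{-20} + 11 r{\left(5,-10 \right)}\right) + \frac{1}{h{\left(154 \right)} - -15399} = \left(\frac{10}{-20} + 11 \cdot \frac{1}{16}\right) + \frac{1}{154^{2} - -15399} = \left(10 \left(- \frac{1}{20}\right) + \frac{11}{16}\right) + \frac{1}{23716 + 15399} = \left(- \frac{1}{2} + \frac{11}{16}\right) + \frac{1}{39115} = \frac{3}{16} + \frac{1}{39115} = \frac{117361}{625840}$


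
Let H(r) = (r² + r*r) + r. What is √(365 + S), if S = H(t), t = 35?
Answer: 5*√114 ≈ 53.385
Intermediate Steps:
H(r) = r + 2*r² (H(r) = (r² + r²) + r = 2*r² + r = r + 2*r²)
S = 2485 (S = 35*(1 + 2*35) = 35*(1 + 70) = 35*71 = 2485)
√(365 + S) = √(365 + 2485) = √2850 = 5*√114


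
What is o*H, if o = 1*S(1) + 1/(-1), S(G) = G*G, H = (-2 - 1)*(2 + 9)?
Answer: 0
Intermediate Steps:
H = -33 (H = -3*11 = -33)
S(G) = G**2
o = 0 (o = 1*1**2 + 1/(-1) = 1*1 - 1 = 1 - 1 = 0)
o*H = 0*(-33) = 0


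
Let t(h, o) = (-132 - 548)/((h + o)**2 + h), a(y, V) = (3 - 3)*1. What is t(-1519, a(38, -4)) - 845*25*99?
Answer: -2411190156715/1152921 ≈ -2.0914e+6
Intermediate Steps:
a(y, V) = 0 (a(y, V) = 0*1 = 0)
t(h, o) = -680/(h + (h + o)**2)
t(-1519, a(38, -4)) - 845*25*99 = -680/(-1519 + (-1519 + 0)**2) - 845*25*99 = -680/(-1519 + (-1519)**2) - 169*125*99 = -680/(-1519 + 2307361) - 21125*99 = -680/2305842 - 2091375 = -680*1/2305842 - 2091375 = -340/1152921 - 2091375 = -2411190156715/1152921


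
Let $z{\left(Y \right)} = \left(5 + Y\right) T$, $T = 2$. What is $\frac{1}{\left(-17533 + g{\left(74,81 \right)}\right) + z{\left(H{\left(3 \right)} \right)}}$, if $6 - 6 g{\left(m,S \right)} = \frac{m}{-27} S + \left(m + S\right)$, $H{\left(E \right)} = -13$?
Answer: $- \frac{6}{105221} \approx -5.7023 \cdot 10^{-5}$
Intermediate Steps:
$z{\left(Y \right)} = 10 + 2 Y$ ($z{\left(Y \right)} = \left(5 + Y\right) 2 = 10 + 2 Y$)
$g{\left(m,S \right)} = 1 - \frac{S}{6} - \frac{m}{6} + \frac{S m}{162}$ ($g{\left(m,S \right)} = 1 - \frac{\frac{m}{-27} S + \left(m + S\right)}{6} = 1 - \frac{m \left(- \frac{1}{27}\right) S + \left(S + m\right)}{6} = 1 - \frac{- \frac{m}{27} S + \left(S + m\right)}{6} = 1 - \frac{- \frac{S m}{27} + \left(S + m\right)}{6} = 1 - \frac{S + m - \frac{S m}{27}}{6} = 1 - \left(\frac{S}{6} + \frac{m}{6} - \frac{S m}{162}\right) = 1 - \frac{S}{6} - \frac{m}{6} + \frac{S m}{162}$)
$\frac{1}{\left(-17533 + g{\left(74,81 \right)}\right) + z{\left(H{\left(3 \right)} \right)}} = \frac{1}{\left(-17533 + \left(1 - \frac{27}{2} - \frac{37}{3} + \frac{1}{162} \cdot 81 \cdot 74\right)\right) + \left(10 + 2 \left(-13\right)\right)} = \frac{1}{\left(-17533 + \left(1 - \frac{27}{2} - \frac{37}{3} + 37\right)\right) + \left(10 - 26\right)} = \frac{1}{\left(-17533 + \frac{73}{6}\right) - 16} = \frac{1}{- \frac{105125}{6} - 16} = \frac{1}{- \frac{105221}{6}} = - \frac{6}{105221}$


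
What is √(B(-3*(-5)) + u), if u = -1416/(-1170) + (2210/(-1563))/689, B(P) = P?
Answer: √469927985311005/5384535 ≈ 4.0259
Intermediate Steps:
u = 6505618/5384535 (u = -1416*(-1/1170) + (2210*(-1/1563))*(1/689) = 236/195 - 2210/1563*1/689 = 236/195 - 170/82839 = 6505618/5384535 ≈ 1.2082)
√(B(-3*(-5)) + u) = √(-3*(-5) + 6505618/5384535) = √(15 + 6505618/5384535) = √(87273643/5384535) = √469927985311005/5384535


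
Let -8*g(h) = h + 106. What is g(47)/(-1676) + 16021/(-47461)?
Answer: -207548035/636357088 ≈ -0.32615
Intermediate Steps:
g(h) = -53/4 - h/8 (g(h) = -(h + 106)/8 = -(106 + h)/8 = -53/4 - h/8)
g(47)/(-1676) + 16021/(-47461) = (-53/4 - ⅛*47)/(-1676) + 16021/(-47461) = (-53/4 - 47/8)*(-1/1676) + 16021*(-1/47461) = -153/8*(-1/1676) - 16021/47461 = 153/13408 - 16021/47461 = -207548035/636357088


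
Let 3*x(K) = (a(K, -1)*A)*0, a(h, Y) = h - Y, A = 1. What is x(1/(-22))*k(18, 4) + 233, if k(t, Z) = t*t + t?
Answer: 233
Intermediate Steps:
k(t, Z) = t + t² (k(t, Z) = t² + t = t + t²)
x(K) = 0 (x(K) = (((K - 1*(-1))*1)*0)/3 = (((K + 1)*1)*0)/3 = (((1 + K)*1)*0)/3 = ((1 + K)*0)/3 = (⅓)*0 = 0)
x(1/(-22))*k(18, 4) + 233 = 0*(18*(1 + 18)) + 233 = 0*(18*19) + 233 = 0*342 + 233 = 0 + 233 = 233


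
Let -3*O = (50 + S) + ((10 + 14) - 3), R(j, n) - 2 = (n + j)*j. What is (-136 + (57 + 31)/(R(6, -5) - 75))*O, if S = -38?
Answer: 101200/67 ≈ 1510.4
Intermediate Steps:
R(j, n) = 2 + j*(j + n) (R(j, n) = 2 + (n + j)*j = 2 + (j + n)*j = 2 + j*(j + n))
O = -11 (O = -((50 - 38) + ((10 + 14) - 3))/3 = -(12 + (24 - 3))/3 = -(12 + 21)/3 = -⅓*33 = -11)
(-136 + (57 + 31)/(R(6, -5) - 75))*O = (-136 + (57 + 31)/((2 + 6² + 6*(-5)) - 75))*(-11) = (-136 + 88/((2 + 36 - 30) - 75))*(-11) = (-136 + 88/(8 - 75))*(-11) = (-136 + 88/(-67))*(-11) = (-136 + 88*(-1/67))*(-11) = (-136 - 88/67)*(-11) = -9200/67*(-11) = 101200/67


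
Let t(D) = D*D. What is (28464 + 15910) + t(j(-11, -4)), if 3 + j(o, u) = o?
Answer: 44570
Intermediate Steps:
j(o, u) = -3 + o
t(D) = D²
(28464 + 15910) + t(j(-11, -4)) = (28464 + 15910) + (-3 - 11)² = 44374 + (-14)² = 44374 + 196 = 44570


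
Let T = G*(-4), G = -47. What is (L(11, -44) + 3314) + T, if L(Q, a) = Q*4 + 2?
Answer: 3548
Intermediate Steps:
T = 188 (T = -47*(-4) = 188)
L(Q, a) = 2 + 4*Q (L(Q, a) = 4*Q + 2 = 2 + 4*Q)
(L(11, -44) + 3314) + T = ((2 + 4*11) + 3314) + 188 = ((2 + 44) + 3314) + 188 = (46 + 3314) + 188 = 3360 + 188 = 3548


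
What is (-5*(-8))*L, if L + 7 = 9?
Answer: 80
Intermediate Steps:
L = 2 (L = -7 + 9 = 2)
(-5*(-8))*L = -5*(-8)*2 = 40*2 = 80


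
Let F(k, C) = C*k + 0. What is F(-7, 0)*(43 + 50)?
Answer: 0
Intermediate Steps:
F(k, C) = C*k
F(-7, 0)*(43 + 50) = (0*(-7))*(43 + 50) = 0*93 = 0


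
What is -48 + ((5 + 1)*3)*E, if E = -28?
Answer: -552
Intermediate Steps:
-48 + ((5 + 1)*3)*E = -48 + ((5 + 1)*3)*(-28) = -48 + (6*3)*(-28) = -48 + 18*(-28) = -48 - 504 = -552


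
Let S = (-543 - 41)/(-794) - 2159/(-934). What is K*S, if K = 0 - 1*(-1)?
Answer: 1129851/370798 ≈ 3.0471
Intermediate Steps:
S = 1129851/370798 (S = -584*(-1/794) - 2159*(-1/934) = 292/397 + 2159/934 = 1129851/370798 ≈ 3.0471)
K = 1 (K = 0 + 1 = 1)
K*S = 1*(1129851/370798) = 1129851/370798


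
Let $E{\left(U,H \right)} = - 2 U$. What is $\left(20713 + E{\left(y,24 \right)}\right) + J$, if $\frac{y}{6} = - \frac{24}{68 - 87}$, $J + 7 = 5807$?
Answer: $\frac{503459}{19} \approx 26498.0$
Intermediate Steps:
$J = 5800$ ($J = -7 + 5807 = 5800$)
$y = \frac{144}{19}$ ($y = 6 \left(- \frac{24}{68 - 87}\right) = 6 \left(- \frac{24}{-19}\right) = 6 \left(\left(-24\right) \left(- \frac{1}{19}\right)\right) = 6 \cdot \frac{24}{19} = \frac{144}{19} \approx 7.5789$)
$\left(20713 + E{\left(y,24 \right)}\right) + J = \left(20713 - \frac{288}{19}\right) + 5800 = \frac{393259}{19} + 5800 = \frac{503459}{19}$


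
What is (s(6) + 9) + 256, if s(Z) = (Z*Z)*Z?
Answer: 481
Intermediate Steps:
s(Z) = Z³ (s(Z) = Z²*Z = Z³)
(s(6) + 9) + 256 = (6³ + 9) + 256 = (216 + 9) + 256 = 225 + 256 = 481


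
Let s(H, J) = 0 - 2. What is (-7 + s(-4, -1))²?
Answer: 81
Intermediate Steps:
s(H, J) = -2
(-7 + s(-4, -1))² = (-7 - 2)² = (-9)² = 81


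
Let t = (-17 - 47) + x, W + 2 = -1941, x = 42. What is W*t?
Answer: 42746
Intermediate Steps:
W = -1943 (W = -2 - 1941 = -1943)
t = -22 (t = (-17 - 47) + 42 = -64 + 42 = -22)
W*t = -1943*(-22) = 42746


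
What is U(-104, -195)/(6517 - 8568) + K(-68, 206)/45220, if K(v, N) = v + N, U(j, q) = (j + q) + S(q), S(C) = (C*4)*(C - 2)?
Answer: -70762259/946390 ≈ -74.771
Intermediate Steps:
S(C) = 4*C*(-2 + C) (S(C) = (4*C)*(-2 + C) = 4*C*(-2 + C))
U(j, q) = j + q + 4*q*(-2 + q) (U(j, q) = (j + q) + 4*q*(-2 + q) = j + q + 4*q*(-2 + q))
K(v, N) = N + v
U(-104, -195)/(6517 - 8568) + K(-68, 206)/45220 = (-104 - 195 + 4*(-195)*(-2 - 195))/(6517 - 8568) + (206 - 68)/45220 = (-104 - 195 + 4*(-195)*(-197))/(-2051) + 138*(1/45220) = (-104 - 195 + 153660)*(-1/2051) + 69/22610 = 153361*(-1/2051) + 69/22610 = -153361/2051 + 69/22610 = -70762259/946390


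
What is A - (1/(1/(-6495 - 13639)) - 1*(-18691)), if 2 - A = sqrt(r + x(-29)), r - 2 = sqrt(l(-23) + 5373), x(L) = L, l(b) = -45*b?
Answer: 1445 - sqrt(-27 + 6*sqrt(178)) ≈ 1437.7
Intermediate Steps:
r = 2 + 6*sqrt(178) (r = 2 + sqrt(-45*(-23) + 5373) = 2 + sqrt(1035 + 5373) = 2 + sqrt(6408) = 2 + 6*sqrt(178) ≈ 82.050)
A = 2 - sqrt(-27 + 6*sqrt(178)) (A = 2 - sqrt((2 + 6*sqrt(178)) - 29) = 2 - sqrt(-27 + 6*sqrt(178)) ≈ -5.2835)
A - (1/(1/(-6495 - 13639)) - 1*(-18691)) = (2 - sqrt(-27 + 6*sqrt(178))) - (1/(1/(-6495 - 13639)) - 1*(-18691)) = (2 - sqrt(-27 + 6*sqrt(178))) - (1/(1/(-20134)) + 18691) = (2 - sqrt(-27 + 6*sqrt(178))) - (1/(-1/20134) + 18691) = (2 - sqrt(-27 + 6*sqrt(178))) - (-20134 + 18691) = (2 - sqrt(-27 + 6*sqrt(178))) - 1*(-1443) = (2 - sqrt(-27 + 6*sqrt(178))) + 1443 = 1445 - sqrt(-27 + 6*sqrt(178))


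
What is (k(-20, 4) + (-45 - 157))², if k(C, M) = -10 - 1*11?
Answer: 49729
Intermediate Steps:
k(C, M) = -21 (k(C, M) = -10 - 11 = -21)
(k(-20, 4) + (-45 - 157))² = (-21 + (-45 - 157))² = (-21 - 202)² = (-223)² = 49729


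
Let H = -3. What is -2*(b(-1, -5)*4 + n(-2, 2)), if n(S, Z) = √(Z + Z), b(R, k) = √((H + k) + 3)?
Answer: -4 - 8*I*√5 ≈ -4.0 - 17.889*I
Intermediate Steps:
b(R, k) = √k (b(R, k) = √((-3 + k) + 3) = √k)
n(S, Z) = √2*√Z (n(S, Z) = √(2*Z) = √2*√Z)
-2*(b(-1, -5)*4 + n(-2, 2)) = -2*(√(-5)*4 + √2*√2) = -2*((I*√5)*4 + 2) = -2*(4*I*√5 + 2) = -2*(2 + 4*I*√5) = -4 - 8*I*√5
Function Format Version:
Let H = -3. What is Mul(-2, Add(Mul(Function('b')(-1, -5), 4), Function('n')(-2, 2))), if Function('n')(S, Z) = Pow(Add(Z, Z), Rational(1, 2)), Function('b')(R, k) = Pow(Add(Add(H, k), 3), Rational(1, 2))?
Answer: Add(-4, Mul(-8, I, Pow(5, Rational(1, 2)))) ≈ Add(-4.0000, Mul(-17.889, I))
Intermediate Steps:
Function('b')(R, k) = Pow(k, Rational(1, 2)) (Function('b')(R, k) = Pow(Add(Add(-3, k), 3), Rational(1, 2)) = Pow(k, Rational(1, 2)))
Function('n')(S, Z) = Mul(Pow(2, Rational(1, 2)), Pow(Z, Rational(1, 2))) (Function('n')(S, Z) = Pow(Mul(2, Z), Rational(1, 2)) = Mul(Pow(2, Rational(1, 2)), Pow(Z, Rational(1, 2))))
Mul(-2, Add(Mul(Function('b')(-1, -5), 4), Function('n')(-2, 2))) = Mul(-2, Add(Mul(Pow(-5, Rational(1, 2)), 4), Mul(Pow(2, Rational(1, 2)), Pow(2, Rational(1, 2))))) = Mul(-2, Add(Mul(Mul(I, Pow(5, Rational(1, 2))), 4), 2)) = Mul(-2, Add(Mul(4, I, Pow(5, Rational(1, 2))), 2)) = Mul(-2, Add(2, Mul(4, I, Pow(5, Rational(1, 2))))) = Add(-4, Mul(-8, I, Pow(5, Rational(1, 2))))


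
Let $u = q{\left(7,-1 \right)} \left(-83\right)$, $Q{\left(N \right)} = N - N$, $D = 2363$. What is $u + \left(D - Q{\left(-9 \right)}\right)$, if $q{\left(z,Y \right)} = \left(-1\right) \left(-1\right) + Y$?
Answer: $2363$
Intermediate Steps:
$q{\left(z,Y \right)} = 1 + Y$
$Q{\left(N \right)} = 0$
$u = 0$ ($u = \left(1 - 1\right) \left(-83\right) = 0 \left(-83\right) = 0$)
$u + \left(D - Q{\left(-9 \right)}\right) = 0 + \left(2363 - 0\right) = 0 + \left(2363 + 0\right) = 0 + 2363 = 2363$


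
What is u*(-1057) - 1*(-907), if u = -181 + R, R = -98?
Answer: 295810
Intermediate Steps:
u = -279 (u = -181 - 98 = -279)
u*(-1057) - 1*(-907) = -279*(-1057) - 1*(-907) = 294903 + 907 = 295810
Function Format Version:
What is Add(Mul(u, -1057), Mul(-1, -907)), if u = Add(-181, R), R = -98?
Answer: 295810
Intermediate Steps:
u = -279 (u = Add(-181, -98) = -279)
Add(Mul(u, -1057), Mul(-1, -907)) = Add(Mul(-279, -1057), Mul(-1, -907)) = Add(294903, 907) = 295810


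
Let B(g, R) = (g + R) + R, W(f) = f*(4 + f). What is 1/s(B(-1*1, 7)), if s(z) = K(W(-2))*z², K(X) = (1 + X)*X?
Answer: 1/2028 ≈ 0.00049310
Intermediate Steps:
B(g, R) = g + 2*R (B(g, R) = (R + g) + R = g + 2*R)
K(X) = X*(1 + X)
s(z) = 12*z² (s(z) = ((-2*(4 - 2))*(1 - 2*(4 - 2)))*z² = ((-2*2)*(1 - 2*2))*z² = (-4*(1 - 4))*z² = (-4*(-3))*z² = 12*z²)
1/s(B(-1*1, 7)) = 1/(12*(-1*1 + 2*7)²) = 1/(12*(-1 + 14)²) = 1/(12*13²) = 1/(12*169) = 1/2028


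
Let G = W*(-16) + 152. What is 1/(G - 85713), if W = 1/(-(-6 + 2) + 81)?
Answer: -85/7272701 ≈ -1.1688e-5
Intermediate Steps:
W = 1/85 (W = 1/(-1*(-4) + 81) = 1/(4 + 81) = 1/85 ≈ 0.011765)
G = 12904/85 (G = (1/85)*(-16) + 152 = -16/85 + 152 = 12904/85 ≈ 151.81)
1/(G - 85713) = 1/(12904/85 - 85713) = 1/(-7272701/85) = -85/7272701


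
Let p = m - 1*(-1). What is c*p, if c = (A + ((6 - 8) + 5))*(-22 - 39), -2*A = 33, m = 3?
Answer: 3294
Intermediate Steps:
A = -33/2 (A = -1/2*33 = -33/2 ≈ -16.500)
c = 1647/2 (c = (-33/2 + ((6 - 8) + 5))*(-22 - 39) = (-33/2 + (-2 + 5))*(-61) = (-33/2 + 3)*(-61) = -27/2*(-61) = 1647/2 ≈ 823.50)
p = 4 (p = 3 - 1*(-1) = 3 + 1 = 4)
c*p = (1647/2)*4 = 3294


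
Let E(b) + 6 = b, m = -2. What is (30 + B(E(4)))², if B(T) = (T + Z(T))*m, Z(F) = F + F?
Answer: 1764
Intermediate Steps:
Z(F) = 2*F
E(b) = -6 + b
B(T) = -6*T (B(T) = (T + 2*T)*(-2) = (3*T)*(-2) = -6*T)
(30 + B(E(4)))² = (30 - 6*(-6 + 4))² = (30 - 6*(-2))² = (30 + 12)² = 42² = 1764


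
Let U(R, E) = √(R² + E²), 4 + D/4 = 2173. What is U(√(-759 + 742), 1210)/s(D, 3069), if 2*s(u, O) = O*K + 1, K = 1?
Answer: √1464083/1535 ≈ 0.78827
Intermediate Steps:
D = 8676 (D = -16 + 4*2173 = -16 + 8692 = 8676)
U(R, E) = √(E² + R²)
s(u, O) = ½ + O/2 (s(u, O) = (O*1 + 1)/2 = (O + 1)/2 = (1 + O)/2 = ½ + O/2)
U(√(-759 + 742), 1210)/s(D, 3069) = √(1210² + (√(-759 + 742))²)/(½ + (½)*3069) = √(1464100 + (√(-17))²)/(½ + 3069/2) = √(1464100 + (I*√17)²)/1535 = √(1464100 - 17)*(1/1535) = √1464083*(1/1535) = √1464083/1535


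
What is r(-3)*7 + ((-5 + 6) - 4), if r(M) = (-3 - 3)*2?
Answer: -87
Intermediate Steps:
r(M) = -12 (r(M) = -6*2 = -12)
r(-3)*7 + ((-5 + 6) - 4) = -12*7 + ((-5 + 6) - 4) = -84 + (1 - 4) = -84 - 3 = -87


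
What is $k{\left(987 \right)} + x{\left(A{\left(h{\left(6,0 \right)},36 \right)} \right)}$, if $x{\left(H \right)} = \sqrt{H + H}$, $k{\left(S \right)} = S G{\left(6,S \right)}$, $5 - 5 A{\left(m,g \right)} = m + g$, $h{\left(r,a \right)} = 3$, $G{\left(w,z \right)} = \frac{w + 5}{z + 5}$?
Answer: $\frac{10857}{992} + \frac{2 i \sqrt{85}}{5} \approx 10.945 + 3.6878 i$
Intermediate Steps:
$G{\left(w,z \right)} = \frac{5 + w}{5 + z}$
$A{\left(m,g \right)} = 1 - \frac{g}{5} - \frac{m}{5}$ ($A{\left(m,g \right)} = 1 - \frac{m + g}{5} = 1 - \frac{g + m}{5} = 1 - \left(\frac{g}{5} + \frac{m}{5}\right) = 1 - \frac{g}{5} - \frac{m}{5}$)
$k{\left(S \right)} = \frac{11 S}{5 + S}$ ($k{\left(S \right)} = S \frac{5 + 6}{5 + S} = S \frac{1}{5 + S} 11 = S \frac{11}{5 + S} = \frac{11 S}{5 + S}$)
$x{\left(H \right)} = \sqrt{2} \sqrt{H}$ ($x{\left(H \right)} = \sqrt{2 H} = \sqrt{2} \sqrt{H}$)
$k{\left(987 \right)} + x{\left(A{\left(h{\left(6,0 \right)},36 \right)} \right)} = 11 \cdot 987 \frac{1}{5 + 987} + \sqrt{2} \sqrt{1 - \frac{36}{5} - \frac{3}{5}} = 11 \cdot 987 \cdot \frac{1}{992} + \sqrt{2} \sqrt{1 - \frac{36}{5} - \frac{3}{5}} = 11 \cdot 987 \cdot \frac{1}{992} + \sqrt{2} \sqrt{- \frac{34}{5}} = \frac{10857}{992} + \sqrt{2} \frac{i \sqrt{170}}{5} = \frac{10857}{992} + \frac{2 i \sqrt{85}}{5}$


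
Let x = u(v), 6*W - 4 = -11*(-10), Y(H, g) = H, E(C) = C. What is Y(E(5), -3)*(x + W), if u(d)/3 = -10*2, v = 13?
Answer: -205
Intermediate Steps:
W = 19 (W = 2/3 + (-11*(-10))/6 = 2/3 + (1/6)*110 = 2/3 + 55/3 = 19)
u(d) = -60 (u(d) = 3*(-10*2) = 3*(-20) = -60)
x = -60
Y(E(5), -3)*(x + W) = 5*(-60 + 19) = 5*(-41) = -205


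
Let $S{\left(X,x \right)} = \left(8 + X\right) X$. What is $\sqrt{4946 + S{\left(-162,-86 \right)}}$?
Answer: $\sqrt{29894} \approx 172.9$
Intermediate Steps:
$S{\left(X,x \right)} = X \left(8 + X\right)$
$\sqrt{4946 + S{\left(-162,-86 \right)}} = \sqrt{4946 - 162 \left(8 - 162\right)} = \sqrt{4946 - -24948} = \sqrt{4946 + 24948} = \sqrt{29894}$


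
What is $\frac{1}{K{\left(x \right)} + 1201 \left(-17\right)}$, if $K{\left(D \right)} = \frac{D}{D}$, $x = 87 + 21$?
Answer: $- \frac{1}{20416} \approx -4.8981 \cdot 10^{-5}$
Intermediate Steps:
$x = 108$
$K{\left(D \right)} = 1$
$\frac{1}{K{\left(x \right)} + 1201 \left(-17\right)} = \frac{1}{1 + 1201 \left(-17\right)} = \frac{1}{1 - 20417} = \frac{1}{-20416} = - \frac{1}{20416}$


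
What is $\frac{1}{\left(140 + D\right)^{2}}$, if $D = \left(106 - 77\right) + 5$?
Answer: $\frac{1}{30276} \approx 3.3029 \cdot 10^{-5}$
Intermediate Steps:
$D = 34$ ($D = 29 + 5 = 34$)
$\frac{1}{\left(140 + D\right)^{2}} = \frac{1}{\left(140 + 34\right)^{2}} = \frac{1}{174^{2}} = \frac{1}{30276}$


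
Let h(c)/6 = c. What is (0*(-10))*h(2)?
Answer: 0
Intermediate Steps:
h(c) = 6*c
(0*(-10))*h(2) = (0*(-10))*(6*2) = 0*12 = 0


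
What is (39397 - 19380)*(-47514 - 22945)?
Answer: -1410377803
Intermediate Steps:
(39397 - 19380)*(-47514 - 22945) = 20017*(-70459) = -1410377803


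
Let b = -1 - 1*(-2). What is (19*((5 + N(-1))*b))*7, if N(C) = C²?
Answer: 798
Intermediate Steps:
b = 1 (b = -1 + 2 = 1)
(19*((5 + N(-1))*b))*7 = (19*((5 + (-1)²)*1))*7 = (19*((5 + 1)*1))*7 = (19*(6*1))*7 = (19*6)*7 = 114*7 = 798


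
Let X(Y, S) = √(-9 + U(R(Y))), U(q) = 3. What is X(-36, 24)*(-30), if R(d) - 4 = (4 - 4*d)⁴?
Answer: -30*I*√6 ≈ -73.485*I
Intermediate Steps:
R(d) = 4 + (4 - 4*d)⁴
X(Y, S) = I*√6 (X(Y, S) = √(-9 + 3) = √(-6) = I*√6)
X(-36, 24)*(-30) = (I*√6)*(-30) = -30*I*√6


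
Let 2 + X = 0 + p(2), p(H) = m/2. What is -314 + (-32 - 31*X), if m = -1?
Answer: -537/2 ≈ -268.50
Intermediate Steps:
p(H) = -½ (p(H) = -1/2 = -1*½ = -½)
X = -5/2 (X = -2 + (0 - ½) = -2 - ½ = -5/2 ≈ -2.5000)
-314 + (-32 - 31*X) = -314 + (-32 - 31*(-5/2)) = -314 + (-32 + 155/2) = -314 + 91/2 = -537/2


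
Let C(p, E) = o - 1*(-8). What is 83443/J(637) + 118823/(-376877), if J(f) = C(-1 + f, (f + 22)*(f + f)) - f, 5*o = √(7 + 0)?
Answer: -495691110042289/3727697190786 - 417215*√7/9891018 ≈ -133.09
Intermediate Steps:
o = √7/5 (o = √(7 + 0)/5 = √7/5 ≈ 0.52915)
C(p, E) = 8 + √7/5 (C(p, E) = √7/5 - 1*(-8) = √7/5 + 8 = 8 + √7/5)
J(f) = 8 - f + √7/5 (J(f) = (8 + √7/5) - f = 8 - f + √7/5)
83443/J(637) + 118823/(-376877) = 83443/(8 - 1*637 + √7/5) + 118823/(-376877) = 83443/(8 - 637 + √7/5) + 118823*(-1/376877) = 83443/(-629 + √7/5) - 118823/376877 = -118823/376877 + 83443/(-629 + √7/5)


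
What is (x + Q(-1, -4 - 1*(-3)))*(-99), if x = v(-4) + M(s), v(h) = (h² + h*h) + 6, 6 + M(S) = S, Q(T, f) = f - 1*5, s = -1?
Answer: -2475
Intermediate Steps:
Q(T, f) = -5 + f (Q(T, f) = f - 5 = -5 + f)
M(S) = -6 + S
v(h) = 6 + 2*h² (v(h) = (h² + h²) + 6 = 2*h² + 6 = 6 + 2*h²)
x = 31 (x = (6 + 2*(-4)²) + (-6 - 1) = (6 + 2*16) - 7 = (6 + 32) - 7 = 38 - 7 = 31)
(x + Q(-1, -4 - 1*(-3)))*(-99) = (31 + (-5 + (-4 - 1*(-3))))*(-99) = (31 + (-5 + (-4 + 3)))*(-99) = (31 + (-5 - 1))*(-99) = (31 - 6)*(-99) = 25*(-99) = -2475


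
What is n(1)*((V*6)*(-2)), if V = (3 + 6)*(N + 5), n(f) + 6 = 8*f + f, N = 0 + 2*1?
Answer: -2268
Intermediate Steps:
N = 2 (N = 0 + 2 = 2)
n(f) = -6 + 9*f (n(f) = -6 + (8*f + f) = -6 + 9*f)
V = 63 (V = (3 + 6)*(2 + 5) = 9*7 = 63)
n(1)*((V*6)*(-2)) = (-6 + 9*1)*((63*6)*(-2)) = (-6 + 9)*(378*(-2)) = 3*(-756) = -2268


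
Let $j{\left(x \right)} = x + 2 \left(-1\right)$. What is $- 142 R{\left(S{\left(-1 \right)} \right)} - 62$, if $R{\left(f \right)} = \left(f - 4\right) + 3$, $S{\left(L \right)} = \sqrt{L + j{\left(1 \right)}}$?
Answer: $80 - 142 i \sqrt{2} \approx 80.0 - 200.82 i$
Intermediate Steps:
$j{\left(x \right)} = -2 + x$ ($j{\left(x \right)} = x - 2 = -2 + x$)
$S{\left(L \right)} = \sqrt{-1 + L}$ ($S{\left(L \right)} = \sqrt{L + \left(-2 + 1\right)} = \sqrt{L - 1} = \sqrt{-1 + L}$)
$R{\left(f \right)} = -1 + f$ ($R{\left(f \right)} = \left(-4 + f\right) + 3 = -1 + f$)
$- 142 R{\left(S{\left(-1 \right)} \right)} - 62 = - 142 \left(-1 + \sqrt{-1 - 1}\right) - 62 = - 142 \left(-1 + \sqrt{-2}\right) - 62 = - 142 \left(-1 + i \sqrt{2}\right) - 62 = \left(142 - 142 i \sqrt{2}\right) - 62 = 80 - 142 i \sqrt{2}$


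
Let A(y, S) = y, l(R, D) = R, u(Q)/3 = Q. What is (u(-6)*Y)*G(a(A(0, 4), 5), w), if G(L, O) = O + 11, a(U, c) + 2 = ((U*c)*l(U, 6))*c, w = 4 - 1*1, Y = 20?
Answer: -5040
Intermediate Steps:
u(Q) = 3*Q
w = 3 (w = 4 - 1 = 3)
a(U, c) = -2 + U²*c² (a(U, c) = -2 + ((U*c)*U)*c = -2 + (c*U²)*c = -2 + U²*c²)
G(L, O) = 11 + O
(u(-6)*Y)*G(a(A(0, 4), 5), w) = ((3*(-6))*20)*(11 + 3) = -18*20*14 = -360*14 = -5040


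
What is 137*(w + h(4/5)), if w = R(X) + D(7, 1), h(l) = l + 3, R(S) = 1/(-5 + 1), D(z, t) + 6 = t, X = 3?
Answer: -3973/20 ≈ -198.65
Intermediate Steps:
D(z, t) = -6 + t
R(S) = -¼ (R(S) = 1/(-4) = -¼)
h(l) = 3 + l
w = -21/4 (w = -¼ + (-6 + 1) = -¼ - 5 = -21/4 ≈ -5.2500)
137*(w + h(4/5)) = 137*(-21/4 + (3 + 4/5)) = 137*(-21/4 + (3 + 4*(⅕))) = 137*(-21/4 + (3 + ⅘)) = 137*(-21/4 + 19/5) = 137*(-29/20) = -3973/20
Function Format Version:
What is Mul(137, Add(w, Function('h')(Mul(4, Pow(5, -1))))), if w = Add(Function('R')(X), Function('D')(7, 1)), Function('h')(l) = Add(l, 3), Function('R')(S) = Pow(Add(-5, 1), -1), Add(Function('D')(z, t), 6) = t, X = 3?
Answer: Rational(-3973, 20) ≈ -198.65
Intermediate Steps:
Function('D')(z, t) = Add(-6, t)
Function('R')(S) = Rational(-1, 4) (Function('R')(S) = Pow(-4, -1) = Rational(-1, 4))
Function('h')(l) = Add(3, l)
w = Rational(-21, 4) (w = Add(Rational(-1, 4), Add(-6, 1)) = Add(Rational(-1, 4), -5) = Rational(-21, 4) ≈ -5.2500)
Mul(137, Add(w, Function('h')(Mul(4, Pow(5, -1))))) = Mul(137, Add(Rational(-21, 4), Add(3, Mul(4, Pow(5, -1))))) = Mul(137, Add(Rational(-21, 4), Add(3, Mul(4, Rational(1, 5))))) = Mul(137, Add(Rational(-21, 4), Add(3, Rational(4, 5)))) = Mul(137, Add(Rational(-21, 4), Rational(19, 5))) = Mul(137, Rational(-29, 20)) = Rational(-3973, 20)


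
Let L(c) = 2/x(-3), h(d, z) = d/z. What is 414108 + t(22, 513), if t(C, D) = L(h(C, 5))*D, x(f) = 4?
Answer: 828729/2 ≈ 4.1436e+5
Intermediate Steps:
L(c) = 1/2 (L(c) = 2/4 = 2*(1/4) = 1/2)
t(C, D) = D/2
414108 + t(22, 513) = 414108 + (1/2)*513 = 414108 + 513/2 = 828729/2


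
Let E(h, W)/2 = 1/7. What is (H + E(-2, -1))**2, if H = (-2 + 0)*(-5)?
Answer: 5184/49 ≈ 105.80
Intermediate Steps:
E(h, W) = 2/7
H = 10 (H = -2*(-5) = 10)
(H + E(-2, -1))**2 = (10 + 2/7)**2 = (72/7)**2 = 5184/49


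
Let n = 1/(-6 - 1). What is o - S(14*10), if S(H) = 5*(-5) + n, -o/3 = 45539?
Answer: -956143/7 ≈ -1.3659e+5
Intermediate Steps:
o = -136617 (o = -3*45539 = -136617)
n = -⅐ (n = 1/(-7) = -⅐ ≈ -0.14286)
S(H) = -176/7 (S(H) = 5*(-5) - ⅐ = -25 - ⅐ = -176/7)
o - S(14*10) = -136617 - 1*(-176/7) = -136617 + 176/7 = -956143/7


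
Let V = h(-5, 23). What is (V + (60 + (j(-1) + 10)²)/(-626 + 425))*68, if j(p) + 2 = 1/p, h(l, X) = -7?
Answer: -103088/201 ≈ -512.88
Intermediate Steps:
V = -7
j(p) = -2 + 1/p
(V + (60 + (j(-1) + 10)²)/(-626 + 425))*68 = (-7 + (60 + ((-2 + 1/(-1)) + 10)²)/(-626 + 425))*68 = (-7 + (60 + ((-2 - 1) + 10)²)/(-201))*68 = (-7 + (60 + (-3 + 10)²)*(-1/201))*68 = (-7 + (60 + 7²)*(-1/201))*68 = (-7 + (60 + 49)*(-1/201))*68 = (-7 + 109*(-1/201))*68 = (-7 - 109/201)*68 = -1516/201*68 = -103088/201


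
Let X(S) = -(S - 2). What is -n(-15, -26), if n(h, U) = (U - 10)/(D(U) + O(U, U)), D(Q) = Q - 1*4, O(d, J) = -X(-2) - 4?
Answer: -18/19 ≈ -0.94737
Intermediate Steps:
X(S) = 2 - S (X(S) = -(-2 + S) = 2 - S)
O(d, J) = -8 (O(d, J) = -(2 - 1*(-2)) - 4 = -(2 + 2) - 4 = -1*4 - 4 = -4 - 4 = -8)
D(Q) = -4 + Q (D(Q) = Q - 4 = -4 + Q)
n(h, U) = (-10 + U)/(-12 + U) (n(h, U) = (U - 10)/((-4 + U) - 8) = (-10 + U)/(-12 + U))
-n(-15, -26) = -(-10 - 26)/(-12 - 26) = -(-36)/(-38) = -(-1)*(-36)/38 = -1*18/19 = -18/19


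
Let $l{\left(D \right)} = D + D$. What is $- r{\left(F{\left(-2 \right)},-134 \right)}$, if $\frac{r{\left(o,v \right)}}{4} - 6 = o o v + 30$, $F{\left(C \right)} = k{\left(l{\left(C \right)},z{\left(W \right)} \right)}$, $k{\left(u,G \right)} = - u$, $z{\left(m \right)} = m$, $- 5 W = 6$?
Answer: $8432$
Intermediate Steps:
$W = - \frac{6}{5}$ ($W = \left(- \frac{1}{5}\right) 6 = - \frac{6}{5} \approx -1.2$)
$l{\left(D \right)} = 2 D$
$F{\left(C \right)} = - 2 C$
$r{\left(o,v \right)} = 144 + 4 v o^{2}$ ($r{\left(o,v \right)} = 24 + 4 \left(o o v + 30\right) = 24 + 4 \left(o^{2} v + 30\right) = 24 + 4 \left(v o^{2} + 30\right) = 24 + 4 \left(30 + v o^{2}\right) = 24 + \left(120 + 4 v o^{2}\right) = 144 + 4 v o^{2}$)
$- r{\left(F{\left(-2 \right)},-134 \right)} = - (144 + 4 \left(-134\right) \left(\left(-2\right) \left(-2\right)\right)^{2}) = - (144 + 4 \left(-134\right) 4^{2}) = - (144 + 4 \left(-134\right) 16) = - (144 - 8576) = \left(-1\right) \left(-8432\right) = 8432$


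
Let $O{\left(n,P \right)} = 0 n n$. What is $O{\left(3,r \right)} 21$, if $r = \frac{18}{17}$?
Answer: $0$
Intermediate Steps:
$r = \frac{18}{17}$ ($r = 18 \cdot \frac{1}{17} = \frac{18}{17} \approx 1.0588$)
$O{\left(n,P \right)} = 0$ ($O{\left(n,P \right)} = 0 n = 0$)
$O{\left(3,r \right)} 21 = 0 \cdot 21 = 0$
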